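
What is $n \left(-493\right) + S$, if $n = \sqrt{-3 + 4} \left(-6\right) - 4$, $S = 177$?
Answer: $5107$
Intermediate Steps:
$n = -10$ ($n = \sqrt{1} \left(-6\right) - 4 = 1 \left(-6\right) - 4 = -6 - 4 = -10$)
$n \left(-493\right) + S = \left(-10\right) \left(-493\right) + 177 = 4930 + 177 = 5107$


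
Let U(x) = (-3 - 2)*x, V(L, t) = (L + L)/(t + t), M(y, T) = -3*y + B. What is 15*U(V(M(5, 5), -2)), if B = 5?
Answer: -375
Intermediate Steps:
M(y, T) = 5 - 3*y (M(y, T) = -3*y + 5 = 5 - 3*y)
V(L, t) = L/t (V(L, t) = (2*L)/((2*t)) = (2*L)*(1/(2*t)) = L/t)
U(x) = -5*x
15*U(V(M(5, 5), -2)) = 15*(-5*(5 - 3*5)/(-2)) = 15*(-5*(5 - 15)*(-1)/2) = 15*(-(-50)*(-1)/2) = 15*(-5*5) = 15*(-25) = -375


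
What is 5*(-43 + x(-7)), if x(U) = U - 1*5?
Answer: -275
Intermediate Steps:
x(U) = -5 + U (x(U) = U - 5 = -5 + U)
5*(-43 + x(-7)) = 5*(-43 + (-5 - 7)) = 5*(-43 - 12) = 5*(-55) = -275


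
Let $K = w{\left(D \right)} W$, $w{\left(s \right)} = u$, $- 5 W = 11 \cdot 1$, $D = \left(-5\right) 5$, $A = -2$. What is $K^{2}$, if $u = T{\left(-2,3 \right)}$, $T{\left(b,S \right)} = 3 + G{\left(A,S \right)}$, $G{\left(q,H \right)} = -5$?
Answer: $\frac{484}{25} \approx 19.36$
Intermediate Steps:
$D = -25$
$W = - \frac{11}{5}$ ($W = - \frac{11 \cdot 1}{5} = \left(- \frac{1}{5}\right) 11 = - \frac{11}{5} \approx -2.2$)
$T{\left(b,S \right)} = -2$ ($T{\left(b,S \right)} = 3 - 5 = -2$)
$u = -2$
$w{\left(s \right)} = -2$
$K = \frac{22}{5}$ ($K = \left(-2\right) \left(- \frac{11}{5}\right) = \frac{22}{5} \approx 4.4$)
$K^{2} = \left(\frac{22}{5}\right)^{2} = \frac{484}{25}$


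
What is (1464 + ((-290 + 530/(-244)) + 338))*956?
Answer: 88047122/61 ≈ 1.4434e+6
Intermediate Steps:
(1464 + ((-290 + 530/(-244)) + 338))*956 = (1464 + ((-290 + 530*(-1/244)) + 338))*956 = (1464 + ((-290 - 265/122) + 338))*956 = (1464 + (-35645/122 + 338))*956 = (1464 + 5591/122)*956 = (184199/122)*956 = 88047122/61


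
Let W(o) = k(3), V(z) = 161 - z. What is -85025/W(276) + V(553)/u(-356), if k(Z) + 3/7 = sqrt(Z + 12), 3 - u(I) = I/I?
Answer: -642607/242 - 4166225*sqrt(15)/726 ≈ -24881.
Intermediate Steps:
u(I) = 2 (u(I) = 3 - I/I = 3 - 1*1 = 3 - 1 = 2)
k(Z) = -3/7 + sqrt(12 + Z) (k(Z) = -3/7 + sqrt(Z + 12) = -3/7 + sqrt(12 + Z))
W(o) = -3/7 + sqrt(15) (W(o) = -3/7 + sqrt(12 + 3) = -3/7 + sqrt(15))
-85025/W(276) + V(553)/u(-356) = -85025/(-3/7 + sqrt(15)) + (161 - 1*553)/2 = -85025/(-3/7 + sqrt(15)) + (161 - 553)*(1/2) = -85025/(-3/7 + sqrt(15)) - 392*1/2 = -85025/(-3/7 + sqrt(15)) - 196 = -196 - 85025/(-3/7 + sqrt(15))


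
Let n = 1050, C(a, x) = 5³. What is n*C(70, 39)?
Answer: 131250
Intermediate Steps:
C(a, x) = 125
n*C(70, 39) = 1050*125 = 131250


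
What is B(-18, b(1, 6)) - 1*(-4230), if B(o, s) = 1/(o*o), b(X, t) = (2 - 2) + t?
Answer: 1370521/324 ≈ 4230.0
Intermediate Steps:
b(X, t) = t (b(X, t) = 0 + t = t)
B(o, s) = o⁻² (B(o, s) = 1/(o²) = o⁻²)
B(-18, b(1, 6)) - 1*(-4230) = (-18)⁻² - 1*(-4230) = 1/324 + 4230 = 1370521/324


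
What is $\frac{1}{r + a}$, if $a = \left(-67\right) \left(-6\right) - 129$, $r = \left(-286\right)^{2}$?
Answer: $\frac{1}{82069} \approx 1.2185 \cdot 10^{-5}$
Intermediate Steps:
$r = 81796$
$a = 273$ ($a = 402 - 129 = 273$)
$\frac{1}{r + a} = \frac{1}{81796 + 273} = \frac{1}{82069}$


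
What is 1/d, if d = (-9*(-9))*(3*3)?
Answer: 1/729 ≈ 0.0013717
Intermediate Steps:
d = 729 (d = 81*9 = 729)
1/d = 1/729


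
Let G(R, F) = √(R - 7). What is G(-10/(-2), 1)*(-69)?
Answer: -69*I*√2 ≈ -97.581*I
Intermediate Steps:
G(R, F) = √(-7 + R)
G(-10/(-2), 1)*(-69) = √(-7 - 10/(-2))*(-69) = √(-7 - 10*(-½))*(-69) = √(-7 + 5)*(-69) = √(-2)*(-69) = (I*√2)*(-69) = -69*I*√2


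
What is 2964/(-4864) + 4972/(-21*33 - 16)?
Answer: -345859/45376 ≈ -7.6221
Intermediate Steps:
2964/(-4864) + 4972/(-21*33 - 16) = 2964*(-1/4864) + 4972/(-693 - 16) = -39/64 + 4972/(-709) = -39/64 + 4972*(-1/709) = -39/64 - 4972/709 = -345859/45376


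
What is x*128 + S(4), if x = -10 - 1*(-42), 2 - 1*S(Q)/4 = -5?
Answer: 4124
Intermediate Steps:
S(Q) = 28 (S(Q) = 8 - 4*(-5) = 8 + 20 = 28)
x = 32 (x = -10 + 42 = 32)
x*128 + S(4) = 32*128 + 28 = 4096 + 28 = 4124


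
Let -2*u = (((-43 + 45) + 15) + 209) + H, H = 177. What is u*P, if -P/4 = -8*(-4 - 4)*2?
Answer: 103168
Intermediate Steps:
u = -403/2 (u = -((((-43 + 45) + 15) + 209) + 177)/2 = -(((2 + 15) + 209) + 177)/2 = -((17 + 209) + 177)/2 = -(226 + 177)/2 = -1/2*403 = -403/2 ≈ -201.50)
P = -512 (P = -(-32)*(-4 - 4)*2 = -(-32)*(-8*2) = -(-32)*(-16) = -4*128 = -512)
u*P = -403/2*(-512) = 103168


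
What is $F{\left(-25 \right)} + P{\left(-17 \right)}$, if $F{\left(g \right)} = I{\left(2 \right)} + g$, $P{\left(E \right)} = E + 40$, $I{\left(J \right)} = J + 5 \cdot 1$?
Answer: $5$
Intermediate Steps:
$I{\left(J \right)} = 5 + J$ ($I{\left(J \right)} = J + 5 = 5 + J$)
$P{\left(E \right)} = 40 + E$
$F{\left(g \right)} = 7 + g$ ($F{\left(g \right)} = \left(5 + 2\right) + g = 7 + g$)
$F{\left(-25 \right)} + P{\left(-17 \right)} = \left(7 - 25\right) + \left(40 - 17\right) = -18 + 23 = 5$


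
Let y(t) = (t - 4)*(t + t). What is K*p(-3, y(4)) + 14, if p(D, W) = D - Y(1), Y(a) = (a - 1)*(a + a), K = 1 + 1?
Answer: 8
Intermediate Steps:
y(t) = 2*t*(-4 + t) (y(t) = (-4 + t)*(2*t) = 2*t*(-4 + t))
K = 2
Y(a) = 2*a*(-1 + a) (Y(a) = (-1 + a)*(2*a) = 2*a*(-1 + a))
p(D, W) = D (p(D, W) = D - 2*(-1 + 1) = D - 2*0 = D - 1*0 = D + 0 = D)
K*p(-3, y(4)) + 14 = 2*(-3) + 14 = -6 + 14 = 8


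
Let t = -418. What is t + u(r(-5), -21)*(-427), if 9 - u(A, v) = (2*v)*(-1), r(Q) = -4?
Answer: 13673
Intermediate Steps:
u(A, v) = 9 + 2*v (u(A, v) = 9 - 2*v*(-1) = 9 - (-2)*v = 9 + 2*v)
t + u(r(-5), -21)*(-427) = -418 + (9 + 2*(-21))*(-427) = -418 + (9 - 42)*(-427) = -418 - 33*(-427) = -418 + 14091 = 13673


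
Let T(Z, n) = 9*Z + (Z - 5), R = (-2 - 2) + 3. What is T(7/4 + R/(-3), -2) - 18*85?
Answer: -9085/6 ≈ -1514.2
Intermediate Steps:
R = -1 (R = -4 + 3 = -1)
T(Z, n) = -5 + 10*Z (T(Z, n) = 9*Z + (-5 + Z) = -5 + 10*Z)
T(7/4 + R/(-3), -2) - 18*85 = (-5 + 10*(7/4 - 1/(-3))) - 18*85 = (-5 + 10*(7*(¼) - 1*(-⅓))) - 1530 = (-5 + 10*(7/4 + ⅓)) - 1530 = (-5 + 10*(25/12)) - 1530 = (-5 + 125/6) - 1530 = 95/6 - 1530 = -9085/6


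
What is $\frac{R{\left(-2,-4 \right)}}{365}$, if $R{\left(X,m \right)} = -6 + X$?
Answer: $- \frac{8}{365} \approx -0.021918$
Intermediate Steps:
$\frac{R{\left(-2,-4 \right)}}{365} = \frac{-6 - 2}{365} = \left(-8\right) \frac{1}{365} = - \frac{8}{365}$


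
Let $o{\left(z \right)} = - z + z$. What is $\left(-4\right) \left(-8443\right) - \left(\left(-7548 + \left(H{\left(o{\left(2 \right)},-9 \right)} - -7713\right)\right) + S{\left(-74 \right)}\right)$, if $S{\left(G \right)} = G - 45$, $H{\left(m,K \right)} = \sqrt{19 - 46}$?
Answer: $33726 - 3 i \sqrt{3} \approx 33726.0 - 5.1962 i$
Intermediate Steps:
$o{\left(z \right)} = 0$
$H{\left(m,K \right)} = 3 i \sqrt{3}$ ($H{\left(m,K \right)} = \sqrt{-27} = 3 i \sqrt{3}$)
$S{\left(G \right)} = -45 + G$ ($S{\left(G \right)} = G - 45 = -45 + G$)
$\left(-4\right) \left(-8443\right) - \left(\left(-7548 + \left(H{\left(o{\left(2 \right)},-9 \right)} - -7713\right)\right) + S{\left(-74 \right)}\right) = \left(-4\right) \left(-8443\right) - \left(\left(-7548 + \left(3 i \sqrt{3} - -7713\right)\right) - 119\right) = 33772 - \left(\left(-7548 + \left(3 i \sqrt{3} + 7713\right)\right) - 119\right) = 33772 - \left(\left(-7548 + \left(7713 + 3 i \sqrt{3}\right)\right) - 119\right) = 33772 - \left(\left(165 + 3 i \sqrt{3}\right) - 119\right) = 33772 - \left(46 + 3 i \sqrt{3}\right) = 33726 - 3 i \sqrt{3}$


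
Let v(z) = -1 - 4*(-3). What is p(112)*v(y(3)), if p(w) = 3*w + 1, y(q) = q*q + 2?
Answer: 3707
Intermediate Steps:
y(q) = 2 + q² (y(q) = q² + 2 = 2 + q²)
p(w) = 1 + 3*w
v(z) = 11 (v(z) = -1 + 12 = 11)
p(112)*v(y(3)) = (1 + 3*112)*11 = (1 + 336)*11 = 337*11 = 3707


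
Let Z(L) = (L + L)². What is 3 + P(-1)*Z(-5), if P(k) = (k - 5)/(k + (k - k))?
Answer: 603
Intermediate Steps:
P(k) = (-5 + k)/k (P(k) = (-5 + k)/(k + 0) = (-5 + k)/k)
Z(L) = 4*L² (Z(L) = (2*L)² = 4*L²)
3 + P(-1)*Z(-5) = 3 + ((-5 - 1)/(-1))*(4*(-5)²) = 3 + (-1*(-6))*(4*25) = 3 + 6*100 = 3 + 600 = 603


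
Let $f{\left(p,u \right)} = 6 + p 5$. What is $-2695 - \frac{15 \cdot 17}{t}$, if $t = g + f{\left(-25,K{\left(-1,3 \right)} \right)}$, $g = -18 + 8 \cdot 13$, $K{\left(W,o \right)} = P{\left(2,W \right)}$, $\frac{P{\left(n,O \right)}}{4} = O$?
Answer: $- \frac{29560}{11} \approx -2687.3$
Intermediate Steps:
$P{\left(n,O \right)} = 4 O$
$K{\left(W,o \right)} = 4 W$
$g = 86$ ($g = -18 + 104 = 86$)
$f{\left(p,u \right)} = 6 + 5 p$
$t = -33$ ($t = 86 + \left(6 + 5 \left(-25\right)\right) = 86 + \left(6 - 125\right) = 86 - 119 = -33$)
$-2695 - \frac{15 \cdot 17}{t} = -2695 - \frac{15 \cdot 17}{-33} = -2695 - 255 \left(- \frac{1}{33}\right) = -2695 - - \frac{85}{11} = -2695 + \frac{85}{11} = - \frac{29560}{11}$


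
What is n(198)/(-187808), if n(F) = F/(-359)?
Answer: 99/33711536 ≈ 2.9367e-6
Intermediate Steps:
n(F) = -F/359 (n(F) = F*(-1/359) = -F/359)
n(198)/(-187808) = -1/359*198/(-187808) = -198/359*(-1/187808) = 99/33711536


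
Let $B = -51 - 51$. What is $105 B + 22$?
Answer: $-10688$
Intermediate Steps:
$B = -102$
$105 B + 22 = 105 \left(-102\right) + 22 = -10710 + 22 = -10688$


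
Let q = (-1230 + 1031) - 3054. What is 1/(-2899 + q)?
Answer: -1/6152 ≈ -0.00016255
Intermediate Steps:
q = -3253 (q = -199 - 3054 = -3253)
1/(-2899 + q) = 1/(-2899 - 3253) = 1/(-6152) = -1/6152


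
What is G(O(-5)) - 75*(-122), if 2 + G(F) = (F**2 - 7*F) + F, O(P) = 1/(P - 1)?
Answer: 329365/36 ≈ 9149.0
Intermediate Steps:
O(P) = 1/(-1 + P)
G(F) = -2 + F**2 - 6*F (G(F) = -2 + ((F**2 - 7*F) + F) = -2 + (F**2 - 6*F) = -2 + F**2 - 6*F)
G(O(-5)) - 75*(-122) = (-2 + (1/(-1 - 5))**2 - 6/(-1 - 5)) - 75*(-122) = (-2 + (1/(-6))**2 - 6/(-6)) + 9150 = (-2 + (-1/6)**2 - 6*(-1/6)) + 9150 = (-2 + 1/36 + 1) + 9150 = -35/36 + 9150 = 329365/36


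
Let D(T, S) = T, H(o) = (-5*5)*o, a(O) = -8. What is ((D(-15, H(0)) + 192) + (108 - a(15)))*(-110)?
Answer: -32230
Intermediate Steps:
H(o) = -25*o
((D(-15, H(0)) + 192) + (108 - a(15)))*(-110) = ((-15 + 192) + (108 - 1*(-8)))*(-110) = (177 + (108 + 8))*(-110) = (177 + 116)*(-110) = 293*(-110) = -32230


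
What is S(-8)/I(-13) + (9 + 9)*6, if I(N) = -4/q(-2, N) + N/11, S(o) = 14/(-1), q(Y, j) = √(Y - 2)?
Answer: 72526/653 + 3388*I/653 ≈ 111.07 + 5.1884*I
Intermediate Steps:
q(Y, j) = √(-2 + Y)
S(o) = -14 (S(o) = 14*(-1) = -14)
I(N) = 2*I + N/11 (I(N) = -4/√(-2 - 2) + N/11 = -4*(-I/2) + N*(1/11) = -4*(-I/2) + N/11 = -(-2)*I + N/11 = 2*I + N/11)
S(-8)/I(-13) + (9 + 9)*6 = -14/(2*I + (1/11)*(-13)) + (9 + 9)*6 = -14/(2*I - 13/11) + 18*6 = -14/(-13/11 + 2*I) + 108 = (121*(-13/11 - 2*I)/653)*(-14) + 108 = -1694*(-13/11 - 2*I)/653 + 108 = 108 - 1694*(-13/11 - 2*I)/653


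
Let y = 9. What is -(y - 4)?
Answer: -5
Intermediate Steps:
-(y - 4) = -(9 - 4) = -1*5 = -5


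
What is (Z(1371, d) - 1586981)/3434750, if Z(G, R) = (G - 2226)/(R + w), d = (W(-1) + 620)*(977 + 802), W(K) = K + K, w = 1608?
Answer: -116487579419/252117519500 ≈ -0.46204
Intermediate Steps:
W(K) = 2*K
d = 1099422 (d = (2*(-1) + 620)*(977 + 802) = (-2 + 620)*1779 = 618*1779 = 1099422)
Z(G, R) = (-2226 + G)/(1608 + R) (Z(G, R) = (G - 2226)/(R + 1608) = (-2226 + G)/(1608 + R))
(Z(1371, d) - 1586981)/3434750 = ((-2226 + 1371)/(1608 + 1099422) - 1586981)/3434750 = (-855/1101030 - 1586981)*(1/3434750) = ((1/1101030)*(-855) - 1586981)*(1/3434750) = (-57/73402 - 1586981)*(1/3434750) = -116487579419/73402*1/3434750 = -116487579419/252117519500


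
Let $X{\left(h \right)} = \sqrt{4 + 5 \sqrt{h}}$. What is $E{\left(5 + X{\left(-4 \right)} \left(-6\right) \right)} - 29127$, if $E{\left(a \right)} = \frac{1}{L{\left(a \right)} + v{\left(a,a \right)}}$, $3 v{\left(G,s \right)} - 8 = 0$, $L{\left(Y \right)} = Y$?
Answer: $\frac{-669918 + 524286 \sqrt{4 + 10 i}}{23 - 18 \sqrt{2} \sqrt{2 + 5 i}} \approx -29127.0 + 0.056175 i$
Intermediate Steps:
$v{\left(G,s \right)} = \frac{8}{3}$ ($v{\left(G,s \right)} = \frac{8}{3} + \frac{1}{3} \cdot 0 = \frac{8}{3} + 0 = \frac{8}{3}$)
$E{\left(a \right)} = \frac{1}{\frac{8}{3} + a}$ ($E{\left(a \right)} = \frac{1}{a + \frac{8}{3}} = \frac{1}{\frac{8}{3} + a}$)
$E{\left(5 + X{\left(-4 \right)} \left(-6\right) \right)} - 29127 = \frac{3}{8 + 3 \left(5 + \sqrt{4 + 5 \sqrt{-4}} \left(-6\right)\right)} - 29127 = \frac{3}{8 + 3 \left(5 + \sqrt{4 + 5 \cdot 2 i} \left(-6\right)\right)} - 29127 = \frac{3}{8 + 3 \left(5 + \sqrt{4 + 10 i} \left(-6\right)\right)} - 29127 = \frac{3}{8 + 3 \left(5 - 6 \sqrt{4 + 10 i}\right)} - 29127 = \frac{3}{8 + \left(15 - 18 \sqrt{4 + 10 i}\right)} - 29127 = \frac{3}{23 - 18 \sqrt{4 + 10 i}} - 29127 = -29127 + \frac{3}{23 - 18 \sqrt{4 + 10 i}}$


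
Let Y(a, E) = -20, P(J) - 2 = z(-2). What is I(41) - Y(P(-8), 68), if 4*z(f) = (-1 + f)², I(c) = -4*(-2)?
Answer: 28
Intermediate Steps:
I(c) = 8
z(f) = (-1 + f)²/4
P(J) = 17/4 (P(J) = 2 + (-1 - 2)²/4 = 2 + (¼)*(-3)² = 2 + (¼)*9 = 2 + 9/4 = 17/4)
I(41) - Y(P(-8), 68) = 8 - 1*(-20) = 8 + 20 = 28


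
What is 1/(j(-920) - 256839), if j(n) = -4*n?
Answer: -1/253159 ≈ -3.9501e-6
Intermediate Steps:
1/(j(-920) - 256839) = 1/(-4*(-920) - 256839) = 1/(3680 - 256839) = 1/(-253159) = -1/253159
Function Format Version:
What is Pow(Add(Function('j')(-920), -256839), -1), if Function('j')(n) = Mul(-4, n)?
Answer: Rational(-1, 253159) ≈ -3.9501e-6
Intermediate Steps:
Pow(Add(Function('j')(-920), -256839), -1) = Pow(Add(Mul(-4, -920), -256839), -1) = Pow(Add(3680, -256839), -1) = Pow(-253159, -1) = Rational(-1, 253159)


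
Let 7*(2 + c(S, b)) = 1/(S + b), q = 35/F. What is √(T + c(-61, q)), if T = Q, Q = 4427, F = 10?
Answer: √2867509015/805 ≈ 66.521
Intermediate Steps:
q = 7/2 (q = 35/10 = 35*(⅒) = 7/2 ≈ 3.5000)
T = 4427
c(S, b) = -2 + 1/(7*(S + b))
√(T + c(-61, q)) = √(4427 + (⅐ - 2*(-61) - 2*7/2)/(-61 + 7/2)) = √(4427 + (⅐ + 122 - 7)/(-115/2)) = √(4427 - 2/115*806/7) = √(4427 - 1612/805) = √(3562123/805) = √2867509015/805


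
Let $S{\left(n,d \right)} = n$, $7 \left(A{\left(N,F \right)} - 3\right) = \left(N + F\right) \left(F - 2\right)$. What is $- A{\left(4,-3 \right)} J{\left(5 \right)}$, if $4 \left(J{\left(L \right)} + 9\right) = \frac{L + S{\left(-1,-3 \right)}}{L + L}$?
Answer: $\frac{712}{35} \approx 20.343$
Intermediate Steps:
$A{\left(N,F \right)} = 3 + \frac{\left(-2 + F\right) \left(F + N\right)}{7}$ ($A{\left(N,F \right)} = 3 + \frac{\left(N + F\right) \left(F - 2\right)}{7} = 3 + \frac{\left(F + N\right) \left(-2 + F\right)}{7} = 3 + \frac{\left(-2 + F\right) \left(F + N\right)}{7}$)
$J{\left(L \right)} = -9 + \frac{-1 + L}{8 L}$ ($J{\left(L \right)} = -9 + \frac{\left(L - 1\right) \frac{1}{L + L}}{4} = -9 + \frac{\left(-1 + L\right) \frac{1}{2 L}}{4} = -9 + \frac{\frac{1}{2} \frac{1}{L} \left(-1 + L\right)}{4} = -9 + \frac{-1 + L}{8 L}$)
$- A{\left(4,-3 \right)} J{\left(5 \right)} = - (3 - - \frac{6}{7} - \frac{8}{7} + \frac{\left(-3\right)^{2}}{7} + \frac{1}{7} \left(-3\right) 4) \frac{-1 - 355}{8 \cdot 5} = - (3 + \frac{6}{7} - \frac{8}{7} + \frac{1}{7} \cdot 9 - \frac{12}{7}) \frac{1}{8} \cdot \frac{1}{5} \left(-1 - 355\right) = - (3 + \frac{6}{7} - \frac{8}{7} + \frac{9}{7} - \frac{12}{7}) \frac{1}{8} \cdot \frac{1}{5} \left(-356\right) = \left(-1\right) \frac{16}{7} \left(- \frac{89}{10}\right) = \left(- \frac{16}{7}\right) \left(- \frac{89}{10}\right) = \frac{712}{35}$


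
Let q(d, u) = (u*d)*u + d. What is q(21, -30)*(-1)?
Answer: -18921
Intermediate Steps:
q(d, u) = d + d*u² (q(d, u) = (d*u)*u + d = d*u² + d = d + d*u²)
q(21, -30)*(-1) = (21*(1 + (-30)²))*(-1) = (21*(1 + 900))*(-1) = (21*901)*(-1) = 18921*(-1) = -18921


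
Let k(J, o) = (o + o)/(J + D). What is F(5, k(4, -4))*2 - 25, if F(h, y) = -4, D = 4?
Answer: -33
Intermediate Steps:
k(J, o) = 2*o/(4 + J) (k(J, o) = (o + o)/(J + 4) = (2*o)/(4 + J) = 2*o/(4 + J))
F(5, k(4, -4))*2 - 25 = -4*2 - 25 = -8 - 25 = -33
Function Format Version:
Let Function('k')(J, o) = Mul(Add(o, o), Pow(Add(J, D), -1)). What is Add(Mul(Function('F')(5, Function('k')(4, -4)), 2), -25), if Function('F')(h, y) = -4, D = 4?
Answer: -33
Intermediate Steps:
Function('k')(J, o) = Mul(2, o, Pow(Add(4, J), -1)) (Function('k')(J, o) = Mul(Add(o, o), Pow(Add(J, 4), -1)) = Mul(Mul(2, o), Pow(Add(4, J), -1)) = Mul(2, o, Pow(Add(4, J), -1)))
Add(Mul(Function('F')(5, Function('k')(4, -4)), 2), -25) = Add(Mul(-4, 2), -25) = Add(-8, -25) = -33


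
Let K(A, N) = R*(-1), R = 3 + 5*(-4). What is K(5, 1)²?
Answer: 289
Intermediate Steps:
R = -17 (R = 3 - 20 = -17)
K(A, N) = 17 (K(A, N) = -17*(-1) = 17)
K(5, 1)² = 17² = 289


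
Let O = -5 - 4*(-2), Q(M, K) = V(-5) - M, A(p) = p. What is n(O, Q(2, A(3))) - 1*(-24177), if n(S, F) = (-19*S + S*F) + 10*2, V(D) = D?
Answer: 24119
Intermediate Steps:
Q(M, K) = -5 - M
O = 3 (O = -5 + 8 = 3)
n(S, F) = 20 - 19*S + F*S (n(S, F) = (-19*S + F*S) + 20 = 20 - 19*S + F*S)
n(O, Q(2, A(3))) - 1*(-24177) = (20 - 19*3 + (-5 - 1*2)*3) - 1*(-24177) = (20 - 57 + (-5 - 2)*3) + 24177 = (20 - 57 - 7*3) + 24177 = (20 - 57 - 21) + 24177 = -58 + 24177 = 24119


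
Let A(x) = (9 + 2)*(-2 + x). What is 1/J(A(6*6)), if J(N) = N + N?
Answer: 1/748 ≈ 0.0013369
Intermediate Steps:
A(x) = -22 + 11*x (A(x) = 11*(-2 + x) = -22 + 11*x)
J(N) = 2*N
1/J(A(6*6)) = 1/(2*(-22 + 11*(6*6))) = 1/(2*(-22 + 11*36)) = 1/(2*(-22 + 396)) = 1/(2*374) = 1/748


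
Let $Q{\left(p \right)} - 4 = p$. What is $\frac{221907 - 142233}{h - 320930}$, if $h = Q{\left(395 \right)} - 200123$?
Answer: $- \frac{39837}{260327} \approx -0.15303$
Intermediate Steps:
$Q{\left(p \right)} = 4 + p$
$h = -199724$ ($h = \left(4 + 395\right) - 200123 = 399 - 200123 = -199724$)
$\frac{221907 - 142233}{h - 320930} = \frac{221907 - 142233}{-199724 - 320930} = \frac{79674}{-520654} = 79674 \left(- \frac{1}{520654}\right) = - \frac{39837}{260327}$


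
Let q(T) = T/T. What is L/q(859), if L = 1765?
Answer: 1765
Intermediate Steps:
q(T) = 1
L/q(859) = 1765/1 = 1765*1 = 1765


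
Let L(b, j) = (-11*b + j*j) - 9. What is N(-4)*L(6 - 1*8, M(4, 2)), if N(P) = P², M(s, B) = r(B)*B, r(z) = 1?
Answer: 272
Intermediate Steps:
M(s, B) = B (M(s, B) = 1*B = B)
L(b, j) = -9 + j² - 11*b (L(b, j) = (-11*b + j²) - 9 = (j² - 11*b) - 9 = -9 + j² - 11*b)
N(-4)*L(6 - 1*8, M(4, 2)) = (-4)²*(-9 + 2² - 11*(6 - 1*8)) = 16*(-9 + 4 - 11*(6 - 8)) = 16*(-9 + 4 - 11*(-2)) = 16*(-9 + 4 + 22) = 16*17 = 272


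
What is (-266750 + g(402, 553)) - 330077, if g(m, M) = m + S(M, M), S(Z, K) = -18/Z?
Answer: -329823043/553 ≈ -5.9643e+5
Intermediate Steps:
g(m, M) = m - 18/M
(-266750 + g(402, 553)) - 330077 = (-266750 + (402 - 18/553)) - 330077 = (-266750 + 222288/553) - 330077 = -147290462/553 - 330077 = -329823043/553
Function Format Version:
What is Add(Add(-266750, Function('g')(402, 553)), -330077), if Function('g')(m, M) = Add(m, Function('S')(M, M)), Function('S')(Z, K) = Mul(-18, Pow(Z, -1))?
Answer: Rational(-329823043, 553) ≈ -5.9643e+5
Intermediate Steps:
Function('g')(m, M) = Add(m, Mul(-18, Pow(M, -1)))
Add(Add(-266750, Function('g')(402, 553)), -330077) = Add(Add(-266750, Add(402, Mul(-18, Pow(553, -1)))), -330077) = Add(Add(-266750, Add(402, Mul(-18, Rational(1, 553)))), -330077) = Add(Add(-266750, Add(402, Rational(-18, 553))), -330077) = Add(Add(-266750, Rational(222288, 553)), -330077) = Add(Rational(-147290462, 553), -330077) = Rational(-329823043, 553)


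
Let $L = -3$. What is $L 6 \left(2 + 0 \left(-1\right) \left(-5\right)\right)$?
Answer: $-36$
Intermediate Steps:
$L 6 \left(2 + 0 \left(-1\right) \left(-5\right)\right) = \left(-3\right) 6 \left(2 + 0 \left(-1\right) \left(-5\right)\right) = - 18 \left(2 + 0 \left(-5\right)\right) = - 18 \left(2 + 0\right) = \left(-18\right) 2 = -36$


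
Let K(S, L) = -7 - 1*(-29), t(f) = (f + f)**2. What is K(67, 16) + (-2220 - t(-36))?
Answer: -7382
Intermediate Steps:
t(f) = 4*f**2 (t(f) = (2*f)**2 = 4*f**2)
K(S, L) = 22 (K(S, L) = -7 + 29 = 22)
K(67, 16) + (-2220 - t(-36)) = 22 + (-2220 - 4*(-36)**2) = 22 + (-2220 - 4*1296) = 22 + (-2220 - 1*5184) = 22 + (-2220 - 5184) = 22 - 7404 = -7382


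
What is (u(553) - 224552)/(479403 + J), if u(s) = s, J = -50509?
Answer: -223999/428894 ≈ -0.52227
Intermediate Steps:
(u(553) - 224552)/(479403 + J) = (553 - 224552)/(479403 - 50509) = -223999/428894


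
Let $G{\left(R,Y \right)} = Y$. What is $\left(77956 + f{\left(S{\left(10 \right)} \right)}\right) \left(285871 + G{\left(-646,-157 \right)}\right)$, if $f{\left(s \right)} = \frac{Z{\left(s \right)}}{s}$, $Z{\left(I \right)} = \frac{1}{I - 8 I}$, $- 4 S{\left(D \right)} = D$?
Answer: $\frac{3897794959344}{175} \approx 2.2273 \cdot 10^{10}$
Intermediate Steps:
$S{\left(D \right)} = - \frac{D}{4}$
$Z{\left(I \right)} = - \frac{1}{7 I}$ ($Z{\left(I \right)} = \frac{1}{\left(-7\right) I} = - \frac{1}{7 I}$)
$f{\left(s \right)} = - \frac{1}{7 s^{2}}$ ($f{\left(s \right)} = \frac{\left(- \frac{1}{7}\right) \frac{1}{s}}{s} = - \frac{1}{7 s^{2}}$)
$\left(77956 + f{\left(S{\left(10 \right)} \right)}\right) \left(285871 + G{\left(-646,-157 \right)}\right) = \left(77956 - \frac{1}{7 \cdot \frac{25}{4}}\right) \left(285871 - 157\right) = \left(77956 - \frac{1}{7 \cdot \frac{25}{4}}\right) 285714 = \left(77956 - \frac{4}{175}\right) 285714 = \frac{13642296}{175} \cdot 285714 = \frac{3897794959344}{175}$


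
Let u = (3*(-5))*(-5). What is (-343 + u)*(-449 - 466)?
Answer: 245220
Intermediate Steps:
u = 75 (u = -15*(-5) = 75)
(-343 + u)*(-449 - 466) = (-343 + 75)*(-449 - 466) = -268*(-915) = 245220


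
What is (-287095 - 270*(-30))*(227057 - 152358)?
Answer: -20840647505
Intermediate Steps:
(-287095 - 270*(-30))*(227057 - 152358) = (-287095 + 8100)*74699 = -278995*74699 = -20840647505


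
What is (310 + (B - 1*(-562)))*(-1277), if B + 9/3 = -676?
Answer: -246461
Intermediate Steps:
B = -679 (B = -3 - 676 = -679)
(310 + (B - 1*(-562)))*(-1277) = (310 + (-679 - 1*(-562)))*(-1277) = (310 + (-679 + 562))*(-1277) = (310 - 117)*(-1277) = 193*(-1277) = -246461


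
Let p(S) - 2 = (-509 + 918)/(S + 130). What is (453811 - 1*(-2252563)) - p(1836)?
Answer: 5320726943/1966 ≈ 2.7064e+6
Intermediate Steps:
p(S) = 2 + 409/(130 + S) (p(S) = 2 + (-509 + 918)/(S + 130) = 2 + 409/(130 + S))
(453811 - 1*(-2252563)) - p(1836) = (453811 - 1*(-2252563)) - (669 + 2*1836)/(130 + 1836) = (453811 + 2252563) - (669 + 3672)/1966 = 2706374 - 4341/1966 = 5320726943/1966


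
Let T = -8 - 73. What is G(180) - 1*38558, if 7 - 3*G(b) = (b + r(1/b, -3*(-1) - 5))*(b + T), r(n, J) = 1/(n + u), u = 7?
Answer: -168344927/3783 ≈ -44500.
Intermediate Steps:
r(n, J) = 1/(7 + n) (r(n, J) = 1/(n + 7) = 1/(7 + n))
T = -81
G(b) = 7/3 - (-81 + b)*(b + 1/(7 + 1/b))/3 (G(b) = 7/3 - (b + 1/(7 + 1/b))*(b - 81)/3 = 7/3 - (b + 1/(7 + 1/b))*(-81 + b)/3 = 7/3 - (-81 + b)*(b + 1/(7 + 1/b))/3)
G(180) - 1*38558 = (7 - 7*180**3 + 211*180 + 565*180**2)/(3*(1 + 7*180)) - 1*38558 = (7 - 7*5832000 + 37980 + 565*32400)/(3*(1 + 1260)) - 38558 = (1/3)*(7 - 40824000 + 37980 + 18306000)/1261 - 38558 = (1/3)*(1/1261)*(-22480013) - 38558 = -22480013/3783 - 38558 = -168344927/3783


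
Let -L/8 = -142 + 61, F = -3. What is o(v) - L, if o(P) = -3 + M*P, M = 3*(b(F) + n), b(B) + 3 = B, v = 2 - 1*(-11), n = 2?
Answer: -807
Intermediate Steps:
v = 13 (v = 2 + 11 = 13)
b(B) = -3 + B
M = -12 (M = 3*((-3 - 3) + 2) = 3*(-6 + 2) = 3*(-4) = -12)
L = 648 (L = -8*(-142 + 61) = -8*(-81) = 648)
o(P) = -3 - 12*P
o(v) - L = (-3 - 12*13) - 1*648 = (-3 - 156) - 648 = -159 - 648 = -807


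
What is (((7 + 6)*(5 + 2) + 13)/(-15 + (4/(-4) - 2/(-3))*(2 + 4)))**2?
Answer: 10816/289 ≈ 37.426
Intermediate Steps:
(((7 + 6)*(5 + 2) + 13)/(-15 + (4/(-4) - 2/(-3))*(2 + 4)))**2 = ((13*7 + 13)/(-15 + (4*(-1/4) - 2*(-1/3))*6))**2 = ((91 + 13)/(-15 + (-1 + 2/3)*6))**2 = (104/(-15 - 1/3*6))**2 = (104/(-15 - 2))**2 = (104/(-17))**2 = (104*(-1/17))**2 = (-104/17)**2 = 10816/289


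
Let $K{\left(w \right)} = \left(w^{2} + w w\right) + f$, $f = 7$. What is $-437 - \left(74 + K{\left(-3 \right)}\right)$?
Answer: $-536$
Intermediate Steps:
$K{\left(w \right)} = 7 + 2 w^{2}$ ($K{\left(w \right)} = \left(w^{2} + w w\right) + 7 = \left(w^{2} + w^{2}\right) + 7 = 2 w^{2} + 7 = 7 + 2 w^{2}$)
$-437 - \left(74 + K{\left(-3 \right)}\right) = -437 - \left(74 + \left(7 + 2 \left(-3\right)^{2}\right)\right) = -437 - \left(74 + \left(7 + 2 \cdot 9\right)\right) = -437 - \left(74 + \left(7 + 18\right)\right) = -437 - \left(74 + 25\right) = -437 - 99 = -536$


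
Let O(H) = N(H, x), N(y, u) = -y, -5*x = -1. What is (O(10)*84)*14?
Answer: -11760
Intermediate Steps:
x = ⅕ (x = -⅕*(-1) = ⅕ ≈ 0.20000)
O(H) = -H
(O(10)*84)*14 = (-1*10*84)*14 = -10*84*14 = -840*14 = -11760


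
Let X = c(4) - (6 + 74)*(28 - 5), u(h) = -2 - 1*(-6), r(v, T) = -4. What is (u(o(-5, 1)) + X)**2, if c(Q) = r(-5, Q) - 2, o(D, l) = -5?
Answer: 3392964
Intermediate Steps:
c(Q) = -6 (c(Q) = -4 - 2 = -6)
u(h) = 4 (u(h) = -2 + 6 = 4)
X = -1846 (X = -6 - (6 + 74)*(28 - 5) = -6 - 80*23 = -6 - 1*1840 = -6 - 1840 = -1846)
(u(o(-5, 1)) + X)**2 = (4 - 1846)**2 = (-1842)**2 = 3392964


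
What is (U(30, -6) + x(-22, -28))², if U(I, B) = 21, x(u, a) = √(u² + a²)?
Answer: 1709 + 84*√317 ≈ 3204.6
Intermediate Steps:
x(u, a) = √(a² + u²)
(U(30, -6) + x(-22, -28))² = (21 + √((-28)² + (-22)²))² = (21 + √(784 + 484))² = (21 + √1268)² = (21 + 2*√317)²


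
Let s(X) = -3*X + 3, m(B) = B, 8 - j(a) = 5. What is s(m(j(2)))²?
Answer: 36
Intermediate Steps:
j(a) = 3 (j(a) = 8 - 1*5 = 8 - 5 = 3)
s(X) = 3 - 3*X
s(m(j(2)))² = (3 - 3*3)² = (3 - 9)² = (-6)² = 36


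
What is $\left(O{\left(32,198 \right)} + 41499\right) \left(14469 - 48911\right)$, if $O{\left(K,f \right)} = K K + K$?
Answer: $-1465679310$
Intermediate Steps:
$O{\left(K,f \right)} = K + K^{2}$ ($O{\left(K,f \right)} = K^{2} + K = K + K^{2}$)
$\left(O{\left(32,198 \right)} + 41499\right) \left(14469 - 48911\right) = \left(32 \left(1 + 32\right) + 41499\right) \left(14469 - 48911\right) = \left(32 \cdot 33 + 41499\right) \left(-34442\right) = \left(1056 + 41499\right) \left(-34442\right) = 42555 \left(-34442\right) = -1465679310$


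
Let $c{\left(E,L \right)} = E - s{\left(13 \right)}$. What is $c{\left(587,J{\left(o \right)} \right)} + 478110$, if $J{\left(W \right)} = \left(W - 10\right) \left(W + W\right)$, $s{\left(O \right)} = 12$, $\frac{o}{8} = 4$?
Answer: $478685$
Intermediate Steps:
$o = 32$ ($o = 8 \cdot 4 = 32$)
$J{\left(W \right)} = 2 W \left(-10 + W\right)$ ($J{\left(W \right)} = \left(-10 + W\right) 2 W = 2 W \left(-10 + W\right)$)
$c{\left(E,L \right)} = -12 + E$ ($c{\left(E,L \right)} = E - 12 = -12 + E$)
$c{\left(587,J{\left(o \right)} \right)} + 478110 = \left(-12 + 587\right) + 478110 = 575 + 478110 = 478685$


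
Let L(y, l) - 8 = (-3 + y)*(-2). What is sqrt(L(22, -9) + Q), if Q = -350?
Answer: 2*I*sqrt(95) ≈ 19.494*I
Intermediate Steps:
L(y, l) = 14 - 2*y (L(y, l) = 8 + (-3 + y)*(-2) = 8 + (6 - 2*y) = 14 - 2*y)
sqrt(L(22, -9) + Q) = sqrt((14 - 2*22) - 350) = sqrt((14 - 44) - 350) = sqrt(-30 - 350) = sqrt(-380) = 2*I*sqrt(95)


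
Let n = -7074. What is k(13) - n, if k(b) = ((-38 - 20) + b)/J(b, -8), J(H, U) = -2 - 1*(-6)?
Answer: 28251/4 ≈ 7062.8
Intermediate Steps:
J(H, U) = 4 (J(H, U) = -2 + 6 = 4)
k(b) = -29/2 + b/4 (k(b) = ((-38 - 20) + b)/4 = (-58 + b)*(¼) = -29/2 + b/4)
k(13) - n = (-29/2 + (¼)*13) - 1*(-7074) = (-29/2 + 13/4) + 7074 = -45/4 + 7074 = 28251/4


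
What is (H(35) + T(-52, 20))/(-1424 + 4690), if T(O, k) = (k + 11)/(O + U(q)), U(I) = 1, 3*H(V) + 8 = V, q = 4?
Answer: 214/83283 ≈ 0.0025696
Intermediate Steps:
H(V) = -8/3 + V/3
T(O, k) = (11 + k)/(1 + O) (T(O, k) = (k + 11)/(O + 1) = (11 + k)/(1 + O))
(H(35) + T(-52, 20))/(-1424 + 4690) = ((-8/3 + (⅓)*35) + (11 + 20)/(1 - 52))/(-1424 + 4690) = ((-8/3 + 35/3) + 31/(-51))/3266 = (9 - 1/51*31)*(1/3266) = (9 - 31/51)*(1/3266) = (428/51)*(1/3266) = 214/83283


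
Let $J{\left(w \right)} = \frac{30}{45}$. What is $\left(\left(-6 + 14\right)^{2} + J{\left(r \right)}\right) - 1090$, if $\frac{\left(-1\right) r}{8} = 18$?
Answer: $- \frac{3076}{3} \approx -1025.3$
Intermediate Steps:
$r = -144$ ($r = \left(-8\right) 18 = -144$)
$J{\left(w \right)} = \frac{2}{3}$ ($J{\left(w \right)} = 30 \cdot \frac{1}{45} = \frac{2}{3}$)
$\left(\left(-6 + 14\right)^{2} + J{\left(r \right)}\right) - 1090 = \left(\left(-6 + 14\right)^{2} + \frac{2}{3}\right) - 1090 = \left(8^{2} + \frac{2}{3}\right) - 1090 = \left(64 + \frac{2}{3}\right) - 1090 = \frac{194}{3} - 1090 = - \frac{3076}{3}$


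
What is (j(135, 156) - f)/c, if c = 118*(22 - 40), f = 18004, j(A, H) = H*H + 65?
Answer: -6397/2124 ≈ -3.0118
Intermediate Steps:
j(A, H) = 65 + H**2 (j(A, H) = H**2 + 65 = 65 + H**2)
c = -2124 (c = 118*(-18) = -2124)
(j(135, 156) - f)/c = ((65 + 156**2) - 1*18004)/(-2124) = ((65 + 24336) - 18004)*(-1/2124) = (24401 - 18004)*(-1/2124) = 6397*(-1/2124) = -6397/2124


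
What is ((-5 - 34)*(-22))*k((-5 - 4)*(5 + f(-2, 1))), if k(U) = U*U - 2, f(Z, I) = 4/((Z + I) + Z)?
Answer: 932646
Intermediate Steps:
f(Z, I) = 4/(I + 2*Z) (f(Z, I) = 4/((I + Z) + Z) = 4/(I + 2*Z))
k(U) = -2 + U² (k(U) = U² - 2 = -2 + U²)
((-5 - 34)*(-22))*k((-5 - 4)*(5 + f(-2, 1))) = ((-5 - 34)*(-22))*(-2 + ((-5 - 4)*(5 + 4/(1 + 2*(-2))))²) = (-39*(-22))*(-2 + (-9*(5 + 4/(1 - 4)))²) = 858*(-2 + (-9*(5 + 4/(-3)))²) = 858*(-2 + (-9*(5 + 4*(-⅓)))²) = 858*(-2 + (-9*(5 - 4/3))²) = 858*(-2 + (-9*11/3)²) = 858*(-2 + (-33)²) = 858*(-2 + 1089) = 858*1087 = 932646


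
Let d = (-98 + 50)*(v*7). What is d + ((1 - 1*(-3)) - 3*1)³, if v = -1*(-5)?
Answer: -1679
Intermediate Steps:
v = 5
d = -1680 (d = (-98 + 50)*(5*7) = -48*35 = -1680)
d + ((1 - 1*(-3)) - 3*1)³ = -1680 + ((1 - 1*(-3)) - 3*1)³ = -1680 + ((1 + 3) - 3)³ = -1680 + (4 - 3)³ = -1680 + 1³ = -1680 + 1 = -1679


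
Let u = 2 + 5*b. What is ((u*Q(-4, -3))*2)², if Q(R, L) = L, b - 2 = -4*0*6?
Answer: 5184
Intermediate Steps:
b = 2 (b = 2 - 4*0*6 = 2 + 0*6 = 2 + 0 = 2)
u = 12 (u = 2 + 5*2 = 2 + 10 = 12)
((u*Q(-4, -3))*2)² = ((12*(-3))*2)² = (-36*2)² = (-72)² = 5184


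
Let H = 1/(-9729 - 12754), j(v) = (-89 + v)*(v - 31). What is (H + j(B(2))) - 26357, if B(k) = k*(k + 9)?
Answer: -579027183/22483 ≈ -25754.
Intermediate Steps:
B(k) = k*(9 + k)
j(v) = (-89 + v)*(-31 + v)
H = -1/22483 (H = 1/(-22483) = -1/22483 ≈ -4.4478e-5)
(H + j(B(2))) - 26357 = (-1/22483 + (2759 + (2*(9 + 2))² - 240*(9 + 2))) - 26357 = (-1/22483 + (2759 + (2*11)² - 240*11)) - 26357 = (-1/22483 + (2759 + 22² - 120*22)) - 26357 = (-1/22483 + (2759 + 484 - 2640)) - 26357 = (-1/22483 + 603) - 26357 = 13557248/22483 - 26357 = -579027183/22483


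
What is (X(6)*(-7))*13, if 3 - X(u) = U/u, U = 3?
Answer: -455/2 ≈ -227.50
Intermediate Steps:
X(u) = 3 - 3/u
(X(6)*(-7))*13 = ((3 - 3/6)*(-7))*13 = ((3 - 3*⅙)*(-7))*13 = ((3 - ½)*(-7))*13 = ((5/2)*(-7))*13 = -35/2*13 = -455/2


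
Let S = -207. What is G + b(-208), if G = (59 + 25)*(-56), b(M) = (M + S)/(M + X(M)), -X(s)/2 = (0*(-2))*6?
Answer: -978017/208 ≈ -4702.0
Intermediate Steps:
X(s) = 0 (X(s) = -2*0*(-2)*6 = -0*6 = -2*0 = 0)
b(M) = (-207 + M)/M (b(M) = (M - 207)/(M + 0) = (-207 + M)/M)
G = -4704 (G = 84*(-56) = -4704)
G + b(-208) = -4704 + (-207 - 208)/(-208) = -4704 - 1/208*(-415) = -4704 + 415/208 = -978017/208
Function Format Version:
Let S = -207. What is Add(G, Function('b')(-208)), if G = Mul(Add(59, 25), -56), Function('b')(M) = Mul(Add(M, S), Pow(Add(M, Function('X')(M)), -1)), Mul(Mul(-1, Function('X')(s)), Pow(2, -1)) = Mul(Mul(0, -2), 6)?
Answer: Rational(-978017, 208) ≈ -4702.0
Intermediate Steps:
Function('X')(s) = 0 (Function('X')(s) = Mul(-2, Mul(Mul(0, -2), 6)) = Mul(-2, Mul(0, 6)) = Mul(-2, 0) = 0)
Function('b')(M) = Mul(Pow(M, -1), Add(-207, M)) (Function('b')(M) = Mul(Add(M, -207), Pow(Add(M, 0), -1)) = Mul(Add(-207, M), Pow(M, -1)) = Mul(Pow(M, -1), Add(-207, M)))
G = -4704 (G = Mul(84, -56) = -4704)
Add(G, Function('b')(-208)) = Add(-4704, Mul(Pow(-208, -1), Add(-207, -208))) = Add(-4704, Mul(Rational(-1, 208), -415)) = Add(-4704, Rational(415, 208)) = Rational(-978017, 208)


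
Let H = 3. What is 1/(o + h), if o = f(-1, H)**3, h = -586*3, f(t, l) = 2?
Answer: -1/1750 ≈ -0.00057143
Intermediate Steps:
h = -1758
o = 8 (o = 2**3 = 8)
1/(o + h) = 1/(8 - 1758) = 1/(-1750) = -1/1750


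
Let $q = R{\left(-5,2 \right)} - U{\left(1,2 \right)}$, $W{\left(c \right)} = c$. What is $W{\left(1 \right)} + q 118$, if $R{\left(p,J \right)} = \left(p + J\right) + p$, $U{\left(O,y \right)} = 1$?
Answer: $-1061$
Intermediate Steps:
$R{\left(p,J \right)} = J + 2 p$ ($R{\left(p,J \right)} = \left(J + p\right) + p = J + 2 p$)
$q = -9$ ($q = \left(2 + 2 \left(-5\right)\right) - 1 = \left(2 - 10\right) - 1 = -8 - 1 = -9$)
$W{\left(1 \right)} + q 118 = 1 - 1062 = -1061$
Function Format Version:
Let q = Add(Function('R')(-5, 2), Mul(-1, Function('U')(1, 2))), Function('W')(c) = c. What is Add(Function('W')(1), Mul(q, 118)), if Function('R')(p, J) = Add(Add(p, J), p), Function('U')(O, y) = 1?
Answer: -1061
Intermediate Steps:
Function('R')(p, J) = Add(J, Mul(2, p)) (Function('R')(p, J) = Add(Add(J, p), p) = Add(J, Mul(2, p)))
q = -9 (q = Add(Add(2, Mul(2, -5)), Mul(-1, 1)) = Add(Add(2, -10), -1) = Add(-8, -1) = -9)
Add(Function('W')(1), Mul(q, 118)) = Add(1, Mul(-9, 118)) = Add(1, -1062) = -1061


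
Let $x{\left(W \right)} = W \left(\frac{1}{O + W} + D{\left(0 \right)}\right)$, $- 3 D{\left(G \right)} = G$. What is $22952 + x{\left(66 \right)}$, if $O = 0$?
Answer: $22953$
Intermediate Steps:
$D{\left(G \right)} = - \frac{G}{3}$
$x{\left(W \right)} = 1$ ($x{\left(W \right)} = W \left(\frac{1}{0 + W} - 0\right) = W \left(\frac{1}{W} + 0\right) = \frac{W}{W} = 1$)
$22952 + x{\left(66 \right)} = 22952 + 1 = 22953$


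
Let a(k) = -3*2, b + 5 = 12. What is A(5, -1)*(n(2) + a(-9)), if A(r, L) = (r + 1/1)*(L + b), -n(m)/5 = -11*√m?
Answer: -216 + 1980*√2 ≈ 2584.1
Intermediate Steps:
b = 7 (b = -5 + 12 = 7)
n(m) = 55*√m (n(m) = -(-55)*√m = 55*√m)
a(k) = -6
A(r, L) = (1 + r)*(7 + L) (A(r, L) = (r + 1/1)*(L + 7) = (r + 1)*(7 + L) = (1 + r)*(7 + L))
A(5, -1)*(n(2) + a(-9)) = (7 - 1 + 7*5 - 1*5)*(55*√2 - 6) = (7 - 1 + 35 - 5)*(-6 + 55*√2) = 36*(-6 + 55*√2) = -216 + 1980*√2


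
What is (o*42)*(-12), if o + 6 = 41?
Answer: -17640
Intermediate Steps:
o = 35 (o = -6 + 41 = 35)
(o*42)*(-12) = (35*42)*(-12) = 1470*(-12) = -17640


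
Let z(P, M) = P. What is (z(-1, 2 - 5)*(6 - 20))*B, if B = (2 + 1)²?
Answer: 126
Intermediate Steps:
B = 9 (B = 3² = 9)
(z(-1, 2 - 5)*(6 - 20))*B = -(6 - 20)*9 = -1*(-14)*9 = 14*9 = 126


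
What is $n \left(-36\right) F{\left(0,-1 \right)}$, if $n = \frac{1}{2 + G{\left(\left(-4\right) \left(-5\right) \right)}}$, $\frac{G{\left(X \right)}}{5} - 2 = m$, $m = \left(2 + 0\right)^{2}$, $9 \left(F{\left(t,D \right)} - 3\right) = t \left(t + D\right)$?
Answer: $- \frac{27}{8} \approx -3.375$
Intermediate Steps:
$F{\left(t,D \right)} = 3 + \frac{t \left(D + t\right)}{9}$ ($F{\left(t,D \right)} = 3 + \frac{t \left(t + D\right)}{9} = 3 + \frac{t \left(D + t\right)}{9}$)
$m = 4$ ($m = 2^{2} = 4$)
$G{\left(X \right)} = 30$ ($G{\left(X \right)} = 10 + 5 \cdot 4 = 10 + 20 = 30$)
$n = \frac{1}{32}$ ($n = \frac{1}{2 + 30} = \frac{1}{32} \approx 0.03125$)
$n \left(-36\right) F{\left(0,-1 \right)} = \frac{1}{32} \left(-36\right) \left(3 + \frac{0^{2}}{9} + \frac{1}{9} \left(-1\right) 0\right) = - \frac{9 \left(3 + \frac{1}{9} \cdot 0 + 0\right)}{8} = - \frac{9 \left(3 + 0 + 0\right)}{8} = \left(- \frac{9}{8}\right) 3 = - \frac{27}{8}$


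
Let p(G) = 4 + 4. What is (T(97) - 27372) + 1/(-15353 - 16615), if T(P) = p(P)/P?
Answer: -84877469665/3100896 ≈ -27372.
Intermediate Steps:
p(G) = 8
T(P) = 8/P
(T(97) - 27372) + 1/(-15353 - 16615) = (8/97 - 27372) + 1/(-15353 - 16615) = (8*(1/97) - 27372) + 1/(-31968) = (8/97 - 27372) - 1/31968 = -2655076/97 - 1/31968 = -84877469665/3100896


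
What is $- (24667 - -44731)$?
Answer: $-69398$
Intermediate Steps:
$- (24667 - -44731) = - (24667 + 44731) = \left(-1\right) 69398 = -69398$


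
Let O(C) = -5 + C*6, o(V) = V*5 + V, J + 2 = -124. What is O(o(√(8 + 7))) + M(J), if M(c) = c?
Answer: -131 + 36*√15 ≈ 8.4274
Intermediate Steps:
J = -126 (J = -2 - 124 = -126)
o(V) = 6*V (o(V) = 5*V + V = 6*V)
O(C) = -5 + 6*C
O(o(√(8 + 7))) + M(J) = (-5 + 6*(6*√(8 + 7))) - 126 = (-5 + 6*(6*√15)) - 126 = (-5 + 36*√15) - 126 = -131 + 36*√15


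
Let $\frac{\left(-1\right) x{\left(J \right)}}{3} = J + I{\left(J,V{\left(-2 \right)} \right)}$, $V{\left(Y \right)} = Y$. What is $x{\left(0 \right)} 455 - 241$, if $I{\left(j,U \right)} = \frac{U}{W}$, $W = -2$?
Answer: $-1606$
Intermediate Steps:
$I{\left(j,U \right)} = - \frac{U}{2}$ ($I{\left(j,U \right)} = \frac{U}{-2} = U \left(- \frac{1}{2}\right) = - \frac{U}{2}$)
$x{\left(J \right)} = -3 - 3 J$ ($x{\left(J \right)} = - 3 \left(J - -1\right) = - 3 \left(J + 1\right) = - 3 \left(1 + J\right) = -3 - 3 J$)
$x{\left(0 \right)} 455 - 241 = \left(-3 - 0\right) 455 - 241 = \left(-3 + 0\right) 455 - 241 = \left(-3\right) 455 - 241 = -1365 - 241 = -1606$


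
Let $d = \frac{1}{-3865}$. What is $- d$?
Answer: $\frac{1}{3865} \approx 0.00025873$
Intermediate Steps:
$d = - \frac{1}{3865} \approx -0.00025873$
$- d = \left(-1\right) \left(- \frac{1}{3865}\right) = \frac{1}{3865}$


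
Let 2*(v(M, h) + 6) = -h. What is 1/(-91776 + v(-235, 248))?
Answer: -1/91906 ≈ -1.0881e-5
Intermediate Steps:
v(M, h) = -6 - h/2 (v(M, h) = -6 + (-h)/2 = -6 - h/2)
1/(-91776 + v(-235, 248)) = 1/(-91776 + (-6 - ½*248)) = 1/(-91776 + (-6 - 124)) = 1/(-91776 - 130) = 1/(-91906) = -1/91906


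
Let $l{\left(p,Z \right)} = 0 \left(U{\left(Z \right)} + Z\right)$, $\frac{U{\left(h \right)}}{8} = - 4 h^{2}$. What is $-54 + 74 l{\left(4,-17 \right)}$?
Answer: $-54$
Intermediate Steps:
$U{\left(h \right)} = - 32 h^{2}$ ($U{\left(h \right)} = 8 \left(- 4 h^{2}\right) = - 32 h^{2}$)
$l{\left(p,Z \right)} = 0$ ($l{\left(p,Z \right)} = 0 \left(- 32 Z^{2} + Z\right) = 0 \left(Z - 32 Z^{2}\right) = 0$)
$-54 + 74 l{\left(4,-17 \right)} = -54 + 74 \cdot 0 = -54 + 0 = -54$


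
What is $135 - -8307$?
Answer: $8442$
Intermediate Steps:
$135 - -8307 = 135 + 8307 = 8442$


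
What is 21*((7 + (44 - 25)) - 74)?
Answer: -1008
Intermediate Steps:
21*((7 + (44 - 25)) - 74) = 21*((7 + 19) - 74) = 21*(26 - 74) = 21*(-48) = -1008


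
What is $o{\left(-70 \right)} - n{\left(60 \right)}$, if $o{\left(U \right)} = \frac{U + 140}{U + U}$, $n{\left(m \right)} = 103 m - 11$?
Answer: $- \frac{12339}{2} \approx -6169.5$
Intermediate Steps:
$n{\left(m \right)} = -11 + 103 m$
$o{\left(U \right)} = \frac{140 + U}{2 U}$
$o{\left(-70 \right)} - n{\left(60 \right)} = \frac{140 - 70}{2 \left(-70\right)} - \left(-11 + 103 \cdot 60\right) = \frac{1}{2} \left(- \frac{1}{70}\right) 70 - \left(-11 + 6180\right) = - \frac{1}{2} - 6169 = - \frac{12339}{2}$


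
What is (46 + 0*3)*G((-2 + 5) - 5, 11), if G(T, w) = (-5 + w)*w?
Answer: 3036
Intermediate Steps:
G(T, w) = w*(-5 + w)
(46 + 0*3)*G((-2 + 5) - 5, 11) = (46 + 0*3)*(11*(-5 + 11)) = (46 + 0)*(11*6) = 46*66 = 3036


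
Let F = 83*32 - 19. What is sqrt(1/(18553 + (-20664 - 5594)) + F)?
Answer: 2*sqrt(39137709305)/7705 ≈ 51.352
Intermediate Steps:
F = 2637 (F = 2656 - 19 = 2637)
sqrt(1/(18553 + (-20664 - 5594)) + F) = sqrt(1/(18553 + (-20664 - 5594)) + 2637) = sqrt(1/(18553 - 26258) + 2637) = sqrt(1/(-7705) + 2637) = sqrt(-1/7705 + 2637) = sqrt(20318084/7705) = 2*sqrt(39137709305)/7705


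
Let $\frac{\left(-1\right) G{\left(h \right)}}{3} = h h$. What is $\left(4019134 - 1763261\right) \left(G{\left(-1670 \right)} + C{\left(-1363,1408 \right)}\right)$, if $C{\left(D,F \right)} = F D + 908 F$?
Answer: $-20319415107820$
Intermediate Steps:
$C{\left(D,F \right)} = 908 F + D F$ ($C{\left(D,F \right)} = D F + 908 F = 908 F + D F$)
$G{\left(h \right)} = - 3 h^{2}$ ($G{\left(h \right)} = - 3 h h = - 3 h^{2}$)
$\left(4019134 - 1763261\right) \left(G{\left(-1670 \right)} + C{\left(-1363,1408 \right)}\right) = \left(4019134 - 1763261\right) \left(- 3 \left(-1670\right)^{2} + 1408 \left(908 - 1363\right)\right) = 2255873 \left(\left(-3\right) 2788900 + 1408 \left(-455\right)\right) = 2255873 \left(-8366700 - 640640\right) = 2255873 \left(-9007340\right) = -20319415107820$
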